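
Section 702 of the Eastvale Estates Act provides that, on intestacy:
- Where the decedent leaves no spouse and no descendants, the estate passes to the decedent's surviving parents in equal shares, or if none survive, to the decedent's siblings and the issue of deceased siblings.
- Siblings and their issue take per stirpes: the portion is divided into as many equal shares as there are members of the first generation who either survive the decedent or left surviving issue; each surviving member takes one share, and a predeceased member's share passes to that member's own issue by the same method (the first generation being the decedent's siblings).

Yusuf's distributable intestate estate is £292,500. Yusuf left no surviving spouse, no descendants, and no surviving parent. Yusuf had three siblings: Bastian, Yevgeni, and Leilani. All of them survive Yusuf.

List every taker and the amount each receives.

Bastian: £97,500; Yevgeni: £97,500; Leilani: £97,500

The entire £292,500 passes to the siblings and their issue.
That amount (£292,500) is divided into 3 shares of £97,500: Bastian, Yevgeni, and Leilani each take £97,500.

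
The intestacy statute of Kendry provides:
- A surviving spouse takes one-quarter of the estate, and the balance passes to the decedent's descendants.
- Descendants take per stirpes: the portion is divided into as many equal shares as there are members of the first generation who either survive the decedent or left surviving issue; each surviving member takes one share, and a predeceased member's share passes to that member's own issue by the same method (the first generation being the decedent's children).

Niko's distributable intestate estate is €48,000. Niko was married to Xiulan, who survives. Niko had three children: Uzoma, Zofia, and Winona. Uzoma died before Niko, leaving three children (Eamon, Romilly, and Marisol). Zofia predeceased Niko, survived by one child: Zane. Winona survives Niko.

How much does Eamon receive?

Xiulan takes one-quarter of €48,000 = €12,000. The remaining €36,000 passes to the descendants.
The descendants' portion (€36,000) is divided into 3 shares of €12,000: Winona takes €12,000; Uzoma's €12,000 share passes to Uzoma's issue; Zofia's €12,000 share passes to Zofia's issue.
Uzoma's share (€12,000) is divided into 3 shares of €4,000: Eamon, Romilly, and Marisol each take €4,000.
Zofia's share (€12,000) passes entirely to Zane.

Eamon receives €4,000.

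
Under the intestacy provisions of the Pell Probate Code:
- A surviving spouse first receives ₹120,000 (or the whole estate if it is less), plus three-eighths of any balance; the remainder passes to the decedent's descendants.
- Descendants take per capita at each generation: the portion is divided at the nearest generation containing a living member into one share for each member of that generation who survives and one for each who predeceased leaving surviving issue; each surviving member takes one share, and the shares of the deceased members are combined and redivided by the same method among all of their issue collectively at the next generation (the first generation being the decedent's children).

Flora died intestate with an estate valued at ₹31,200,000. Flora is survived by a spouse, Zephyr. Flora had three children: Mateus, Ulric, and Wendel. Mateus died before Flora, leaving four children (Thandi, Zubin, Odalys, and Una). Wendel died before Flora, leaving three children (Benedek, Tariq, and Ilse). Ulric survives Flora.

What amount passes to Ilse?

Ilse receives ₹1,850,000.

Zephyr first takes ₹120,000, leaving a balance of ₹31,080,000. Zephyr then takes three-eighths of the balance (₹11,655,000), for a total of ₹11,775,000. The remaining ₹19,425,000 passes to the descendants.
The descendants' portion (₹19,425,000) is divided at the children's generation into 3 shares of ₹6,475,000. Ulric takes ₹6,475,000. The 2 shares of the deceased (Mateus and Wendel) are combined into a pool of ₹12,950,000.
That pool (₹12,950,000) is divided at the grandchildren's generation equally among Thandi, Zubin, Odalys, Una, Benedek, Tariq, and Ilse: ₹1,850,000 each.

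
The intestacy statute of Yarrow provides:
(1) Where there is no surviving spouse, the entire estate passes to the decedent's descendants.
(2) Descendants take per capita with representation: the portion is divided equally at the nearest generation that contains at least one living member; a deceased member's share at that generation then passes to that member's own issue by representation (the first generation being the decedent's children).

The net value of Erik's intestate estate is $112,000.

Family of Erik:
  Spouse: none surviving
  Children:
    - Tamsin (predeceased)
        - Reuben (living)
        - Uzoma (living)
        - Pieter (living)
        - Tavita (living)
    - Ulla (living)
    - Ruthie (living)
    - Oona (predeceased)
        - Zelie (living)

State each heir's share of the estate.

The entire $112,000 passes to the descendants.
That amount ($112,000) is divided into 4 shares of $28,000: Ulla and Ruthie each take $28,000; Tamsin's $28,000 share passes to Tamsin's issue; Oona's $28,000 share passes to Oona's issue.
Tamsin's share ($28,000) is divided into 4 shares of $7,000: Reuben, Uzoma, Pieter, and Tavita each take $7,000.
Oona's share ($28,000) passes entirely to Zelie.

Reuben: $7,000; Uzoma: $7,000; Pieter: $7,000; Tavita: $7,000; Ulla: $28,000; Ruthie: $28,000; Zelie: $28,000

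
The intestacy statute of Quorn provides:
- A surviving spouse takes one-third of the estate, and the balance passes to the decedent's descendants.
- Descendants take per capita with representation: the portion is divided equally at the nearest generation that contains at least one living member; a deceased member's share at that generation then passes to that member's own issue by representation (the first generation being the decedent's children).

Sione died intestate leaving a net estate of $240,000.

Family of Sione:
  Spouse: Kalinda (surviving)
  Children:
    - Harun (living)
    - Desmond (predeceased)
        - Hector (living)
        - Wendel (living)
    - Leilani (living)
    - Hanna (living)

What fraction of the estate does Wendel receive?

Kalinda takes one-third of $240,000 = $80,000. The remaining $160,000 passes to the descendants.
The descendants' portion ($160,000) is divided into 4 shares of $40,000: Harun, Leilani, and Hanna each take $40,000; Desmond's $40,000 share passes to Desmond's issue.
Desmond's share ($40,000) is divided into 2 shares of $20,000: Hector and Wendel each take $20,000.

Wendel receives 1/12 of the estate.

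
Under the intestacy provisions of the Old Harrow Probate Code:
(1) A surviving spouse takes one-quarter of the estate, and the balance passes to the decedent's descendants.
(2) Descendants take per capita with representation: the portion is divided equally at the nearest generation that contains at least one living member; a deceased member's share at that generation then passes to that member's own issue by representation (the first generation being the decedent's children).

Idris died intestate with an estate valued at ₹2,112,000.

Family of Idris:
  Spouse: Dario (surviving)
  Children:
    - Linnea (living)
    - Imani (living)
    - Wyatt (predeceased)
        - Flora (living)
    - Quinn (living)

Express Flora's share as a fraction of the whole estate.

Dario takes one-quarter of ₹2,112,000 = ₹528,000. The remaining ₹1,584,000 passes to the descendants.
The descendants' portion (₹1,584,000) is divided into 4 shares of ₹396,000: Linnea, Imani, and Quinn each take ₹396,000; Wyatt's ₹396,000 share passes to Wyatt's issue.
Wyatt's share (₹396,000) passes entirely to Flora.

Flora receives 3/16 of the estate.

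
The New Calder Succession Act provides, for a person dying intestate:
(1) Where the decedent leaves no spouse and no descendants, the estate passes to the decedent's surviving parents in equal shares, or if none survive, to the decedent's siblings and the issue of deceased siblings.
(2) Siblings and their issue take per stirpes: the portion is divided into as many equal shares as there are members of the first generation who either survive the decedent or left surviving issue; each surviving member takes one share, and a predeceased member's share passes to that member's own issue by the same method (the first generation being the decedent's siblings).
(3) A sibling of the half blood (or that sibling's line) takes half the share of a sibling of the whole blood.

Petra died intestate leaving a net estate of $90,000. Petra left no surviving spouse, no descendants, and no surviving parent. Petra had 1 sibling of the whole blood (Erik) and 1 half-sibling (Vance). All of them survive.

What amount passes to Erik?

The entire $90,000 passes to the siblings and their issue.
Counting each half-blood sibling's line as half a unit, there are 3/2 units in $90,000, so one unit is $60,000. Whole-blood lines (Erik) take $60,000 each; half-blood lines (Vance) take $30,000 each.

Erik receives $60,000.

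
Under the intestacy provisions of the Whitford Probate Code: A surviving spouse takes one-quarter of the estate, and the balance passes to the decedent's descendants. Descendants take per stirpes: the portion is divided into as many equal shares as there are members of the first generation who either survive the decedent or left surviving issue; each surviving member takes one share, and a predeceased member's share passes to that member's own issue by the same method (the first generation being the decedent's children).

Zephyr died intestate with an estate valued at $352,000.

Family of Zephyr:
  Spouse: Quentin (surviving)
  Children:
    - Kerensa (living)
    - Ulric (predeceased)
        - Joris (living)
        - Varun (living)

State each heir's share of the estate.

Quentin takes one-quarter of $352,000 = $88,000. The remaining $264,000 passes to the descendants.
The descendants' portion ($264,000) is divided into 2 shares of $132,000: Kerensa takes $132,000; Ulric's $132,000 share passes to Ulric's issue.
Ulric's share ($132,000) is divided into 2 shares of $66,000: Joris and Varun each take $66,000.

Quentin: $88,000; Kerensa: $132,000; Joris: $66,000; Varun: $66,000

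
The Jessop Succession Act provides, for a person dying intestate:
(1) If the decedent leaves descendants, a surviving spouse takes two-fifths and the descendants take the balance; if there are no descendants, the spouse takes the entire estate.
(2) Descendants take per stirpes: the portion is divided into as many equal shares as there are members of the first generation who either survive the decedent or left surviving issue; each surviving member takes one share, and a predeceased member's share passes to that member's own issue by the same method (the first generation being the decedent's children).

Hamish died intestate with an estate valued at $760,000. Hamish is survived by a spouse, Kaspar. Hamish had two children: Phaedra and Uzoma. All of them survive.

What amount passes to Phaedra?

Phaedra receives $228,000.

Kaspar takes two-fifths of $760,000 = $304,000. The remaining $456,000 passes to the descendants.
The descendants' portion ($456,000) is divided into 2 shares of $228,000: Phaedra and Uzoma each take $228,000.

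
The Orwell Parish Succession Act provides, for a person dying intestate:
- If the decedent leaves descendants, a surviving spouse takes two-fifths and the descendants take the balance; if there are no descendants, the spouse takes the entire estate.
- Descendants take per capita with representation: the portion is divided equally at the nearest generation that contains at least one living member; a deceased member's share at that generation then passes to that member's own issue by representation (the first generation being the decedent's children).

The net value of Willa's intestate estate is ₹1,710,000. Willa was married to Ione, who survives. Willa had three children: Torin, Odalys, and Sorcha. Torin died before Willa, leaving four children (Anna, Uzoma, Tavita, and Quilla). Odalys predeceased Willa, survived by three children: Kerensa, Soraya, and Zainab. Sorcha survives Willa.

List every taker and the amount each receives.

Ione takes two-fifths of ₹1,710,000 = ₹684,000. The remaining ₹1,026,000 passes to the descendants.
The descendants' portion (₹1,026,000) is divided into 3 shares of ₹342,000: Sorcha takes ₹342,000; Torin's ₹342,000 share passes to Torin's issue; Odalys's ₹342,000 share passes to Odalys's issue.
Torin's share (₹342,000) is divided into 4 shares of ₹85,500: Anna, Uzoma, Tavita, and Quilla each take ₹85,500.
Odalys's share (₹342,000) is divided into 3 shares of ₹114,000: Kerensa, Soraya, and Zainab each take ₹114,000.

Ione: ₹684,000; Anna: ₹85,500; Uzoma: ₹85,500; Tavita: ₹85,500; Quilla: ₹85,500; Kerensa: ₹114,000; Soraya: ₹114,000; Zainab: ₹114,000; Sorcha: ₹342,000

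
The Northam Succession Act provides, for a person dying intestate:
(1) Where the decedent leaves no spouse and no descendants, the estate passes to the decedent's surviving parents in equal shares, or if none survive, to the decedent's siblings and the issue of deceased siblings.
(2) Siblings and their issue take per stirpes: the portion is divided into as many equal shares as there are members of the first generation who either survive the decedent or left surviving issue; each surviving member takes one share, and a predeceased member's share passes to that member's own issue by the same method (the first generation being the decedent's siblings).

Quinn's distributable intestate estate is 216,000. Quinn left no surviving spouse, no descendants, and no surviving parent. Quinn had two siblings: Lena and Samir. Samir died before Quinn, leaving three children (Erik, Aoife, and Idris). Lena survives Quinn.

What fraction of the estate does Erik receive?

The entire 216,000 passes to the siblings and their issue.
That amount (216,000) is divided into 2 shares of 108,000: Lena takes 108,000; Samir's 108,000 share passes to Samir's issue.
Samir's share (108,000) is divided into 3 shares of 36,000: Erik, Aoife, and Idris each take 36,000.

Erik receives 1/6 of the estate.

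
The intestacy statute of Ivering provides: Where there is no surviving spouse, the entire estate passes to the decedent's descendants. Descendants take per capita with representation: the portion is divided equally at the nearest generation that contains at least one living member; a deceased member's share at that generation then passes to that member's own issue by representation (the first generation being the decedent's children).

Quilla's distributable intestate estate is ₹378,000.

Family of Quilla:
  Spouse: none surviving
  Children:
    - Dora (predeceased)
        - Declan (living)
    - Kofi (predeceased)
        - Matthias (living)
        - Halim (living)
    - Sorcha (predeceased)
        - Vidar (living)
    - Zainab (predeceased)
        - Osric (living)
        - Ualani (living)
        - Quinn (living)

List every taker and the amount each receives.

The entire ₹378,000 passes to the descendants.
No child survives, so the initial division is made at the grandchildren's generation.
That amount (₹378,000) is divided into 7 shares of ₹54,000: Declan, Matthias, Halim, Vidar, Osric, Ualani, and Quinn each take ₹54,000.

Declan: ₹54,000; Matthias: ₹54,000; Halim: ₹54,000; Vidar: ₹54,000; Osric: ₹54,000; Ualani: ₹54,000; Quinn: ₹54,000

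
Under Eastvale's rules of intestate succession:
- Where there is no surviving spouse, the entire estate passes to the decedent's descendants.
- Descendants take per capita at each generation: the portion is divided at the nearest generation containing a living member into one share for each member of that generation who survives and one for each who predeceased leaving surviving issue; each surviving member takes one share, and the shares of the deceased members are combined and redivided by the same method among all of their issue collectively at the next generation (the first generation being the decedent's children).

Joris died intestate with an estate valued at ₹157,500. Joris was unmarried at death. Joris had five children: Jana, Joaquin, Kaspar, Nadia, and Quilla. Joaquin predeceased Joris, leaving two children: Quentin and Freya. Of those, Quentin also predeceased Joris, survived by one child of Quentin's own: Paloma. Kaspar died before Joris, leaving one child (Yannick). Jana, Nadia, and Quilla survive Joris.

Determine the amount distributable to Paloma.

Paloma receives ₹21,000.

The entire ₹157,500 passes to the descendants.
That amount (₹157,500) is divided at the children's generation into 5 shares of ₹31,500. Jana, Nadia, and Quilla each take ₹31,500. The 2 shares of the deceased (Joaquin and Kaspar) are combined into a pool of ₹63,000.
That pool (₹63,000) is divided at the grandchildren's generation into 3 shares of ₹21,000. Freya and Yannick each take ₹21,000. The remaining share for the deceased Quentin (₹21,000) is carried to the next generation.
That pool (₹21,000) passes entirely to Paloma, the sole taker at the great-grandchildren's generation.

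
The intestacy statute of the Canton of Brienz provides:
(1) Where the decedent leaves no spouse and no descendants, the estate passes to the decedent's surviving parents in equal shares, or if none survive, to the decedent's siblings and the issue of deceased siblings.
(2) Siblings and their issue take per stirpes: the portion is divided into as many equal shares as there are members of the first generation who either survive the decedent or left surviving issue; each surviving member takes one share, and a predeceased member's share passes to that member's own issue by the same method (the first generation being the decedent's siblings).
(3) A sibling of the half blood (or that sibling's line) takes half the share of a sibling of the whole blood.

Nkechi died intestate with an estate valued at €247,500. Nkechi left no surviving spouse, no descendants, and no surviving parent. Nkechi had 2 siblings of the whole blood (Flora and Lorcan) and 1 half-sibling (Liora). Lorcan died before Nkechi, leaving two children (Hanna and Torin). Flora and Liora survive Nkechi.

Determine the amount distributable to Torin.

The entire €247,500 passes to the siblings and their issue.
Counting each half-blood sibling's line as half a unit, there are 5/2 units in €247,500, so one unit is €99,000. Whole-blood lines (Flora and Lorcan) take €99,000 each; half-blood lines (Liora) take €49,500 each.
Lorcan's share (€99,000) is divided into 2 shares of €49,500: Hanna and Torin each take €49,500.

Torin receives €49,500.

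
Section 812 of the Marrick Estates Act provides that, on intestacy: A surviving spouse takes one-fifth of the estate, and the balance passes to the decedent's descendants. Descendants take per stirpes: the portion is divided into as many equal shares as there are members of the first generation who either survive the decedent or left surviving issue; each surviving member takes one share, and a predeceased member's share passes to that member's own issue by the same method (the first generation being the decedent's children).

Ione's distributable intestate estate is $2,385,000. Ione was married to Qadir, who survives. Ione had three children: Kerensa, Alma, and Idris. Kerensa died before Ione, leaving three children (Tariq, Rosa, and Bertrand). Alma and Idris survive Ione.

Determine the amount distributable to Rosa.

Qadir takes one-fifth of $2,385,000 = $477,000. The remaining $1,908,000 passes to the descendants.
The descendants' portion ($1,908,000) is divided into 3 shares of $636,000: Alma and Idris each take $636,000; Kerensa's $636,000 share passes to Kerensa's issue.
Kerensa's share ($636,000) is divided into 3 shares of $212,000: Tariq, Rosa, and Bertrand each take $212,000.

Rosa receives $212,000.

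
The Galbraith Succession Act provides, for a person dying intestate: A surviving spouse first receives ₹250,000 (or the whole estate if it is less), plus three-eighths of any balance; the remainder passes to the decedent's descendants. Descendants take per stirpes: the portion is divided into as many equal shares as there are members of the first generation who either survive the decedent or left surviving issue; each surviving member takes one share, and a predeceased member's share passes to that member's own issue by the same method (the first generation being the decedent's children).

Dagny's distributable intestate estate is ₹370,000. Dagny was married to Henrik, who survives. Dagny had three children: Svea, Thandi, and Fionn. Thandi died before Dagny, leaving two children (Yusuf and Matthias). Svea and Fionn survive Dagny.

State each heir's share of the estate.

Henrik: ₹295,000; Svea: ₹25,000; Yusuf: ₹12,500; Matthias: ₹12,500; Fionn: ₹25,000

Henrik first takes ₹250,000, leaving a balance of ₹120,000. Henrik then takes three-eighths of the balance (₹45,000), for a total of ₹295,000. The remaining ₹75,000 passes to the descendants.
The descendants' portion (₹75,000) is divided into 3 shares of ₹25,000: Svea and Fionn each take ₹25,000; Thandi's ₹25,000 share passes to Thandi's issue.
Thandi's share (₹25,000) is divided into 2 shares of ₹12,500: Yusuf and Matthias each take ₹12,500.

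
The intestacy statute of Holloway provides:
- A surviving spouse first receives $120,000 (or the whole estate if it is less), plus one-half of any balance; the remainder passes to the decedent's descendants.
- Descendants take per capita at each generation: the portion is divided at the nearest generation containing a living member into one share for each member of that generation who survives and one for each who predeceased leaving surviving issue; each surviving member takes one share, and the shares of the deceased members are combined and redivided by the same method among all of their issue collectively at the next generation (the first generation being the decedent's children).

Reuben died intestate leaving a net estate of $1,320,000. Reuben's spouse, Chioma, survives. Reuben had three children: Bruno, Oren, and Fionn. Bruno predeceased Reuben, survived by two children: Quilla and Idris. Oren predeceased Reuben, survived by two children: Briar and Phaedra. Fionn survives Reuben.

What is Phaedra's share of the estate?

Phaedra receives $100,000.

Chioma first takes $120,000, leaving a balance of $1,200,000. Chioma then takes one-half of the balance ($600,000), for a total of $720,000. The remaining $600,000 passes to the descendants.
The descendants' portion ($600,000) is divided at the children's generation into 3 shares of $200,000. Fionn takes $200,000. The 2 shares of the deceased (Bruno and Oren) are combined into a pool of $400,000.
That pool ($400,000) is divided at the grandchildren's generation equally among Quilla, Idris, Briar, and Phaedra: $100,000 each.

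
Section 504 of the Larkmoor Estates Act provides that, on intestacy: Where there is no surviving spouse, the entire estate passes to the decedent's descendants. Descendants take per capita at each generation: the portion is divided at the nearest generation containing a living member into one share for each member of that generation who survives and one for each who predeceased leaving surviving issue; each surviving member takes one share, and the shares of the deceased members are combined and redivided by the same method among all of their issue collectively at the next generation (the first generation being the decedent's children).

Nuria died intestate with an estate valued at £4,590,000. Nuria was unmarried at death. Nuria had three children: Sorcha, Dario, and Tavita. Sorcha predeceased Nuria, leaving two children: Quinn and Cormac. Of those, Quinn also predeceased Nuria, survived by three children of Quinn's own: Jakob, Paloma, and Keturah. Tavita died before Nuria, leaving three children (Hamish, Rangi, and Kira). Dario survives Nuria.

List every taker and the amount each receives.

Jakob: £204,000; Paloma: £204,000; Keturah: £204,000; Cormac: £612,000; Dario: £1,530,000; Hamish: £612,000; Rangi: £612,000; Kira: £612,000

The entire £4,590,000 passes to the descendants.
That amount (£4,590,000) is divided at the children's generation into 3 shares of £1,530,000. Dario takes £1,530,000. The 2 shares of the deceased (Sorcha and Tavita) are combined into a pool of £3,060,000.
That pool (£3,060,000) is divided at the grandchildren's generation into 5 shares of £612,000. Cormac, Hamish, Rangi, and Kira each take £612,000. The remaining share for the deceased Quinn (£612,000) is carried to the next generation.
That pool (£612,000) is divided at the great-grandchildren's generation equally among Jakob, Paloma, and Keturah: £204,000 each.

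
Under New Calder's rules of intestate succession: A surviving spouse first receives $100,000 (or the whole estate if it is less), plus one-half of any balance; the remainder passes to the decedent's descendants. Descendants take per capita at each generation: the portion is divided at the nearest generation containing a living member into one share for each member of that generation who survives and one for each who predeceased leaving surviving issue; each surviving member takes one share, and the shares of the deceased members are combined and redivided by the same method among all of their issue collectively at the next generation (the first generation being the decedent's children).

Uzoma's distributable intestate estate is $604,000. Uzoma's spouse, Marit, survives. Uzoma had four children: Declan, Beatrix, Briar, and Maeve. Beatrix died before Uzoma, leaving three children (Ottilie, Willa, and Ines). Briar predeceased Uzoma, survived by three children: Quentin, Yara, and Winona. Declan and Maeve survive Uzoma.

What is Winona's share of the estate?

Winona receives $21,000.

Marit first takes $100,000, leaving a balance of $504,000. Marit then takes one-half of the balance ($252,000), for a total of $352,000. The remaining $252,000 passes to the descendants.
The descendants' portion ($252,000) is divided at the children's generation into 4 shares of $63,000. Declan and Maeve each take $63,000. The 2 shares of the deceased (Beatrix and Briar) are combined into a pool of $126,000.
That pool ($126,000) is divided at the grandchildren's generation equally among Ottilie, Willa, Ines, Quentin, Yara, and Winona: $21,000 each.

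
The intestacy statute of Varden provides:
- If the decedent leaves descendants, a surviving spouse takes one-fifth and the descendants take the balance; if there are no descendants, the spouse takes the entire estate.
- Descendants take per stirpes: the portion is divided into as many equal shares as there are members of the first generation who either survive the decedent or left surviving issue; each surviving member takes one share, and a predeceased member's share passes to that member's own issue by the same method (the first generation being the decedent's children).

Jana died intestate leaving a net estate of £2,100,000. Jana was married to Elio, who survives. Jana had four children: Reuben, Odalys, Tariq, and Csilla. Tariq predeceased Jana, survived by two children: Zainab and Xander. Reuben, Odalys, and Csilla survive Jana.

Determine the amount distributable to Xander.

Xander receives £210,000.

Elio takes one-fifth of £2,100,000 = £420,000. The remaining £1,680,000 passes to the descendants.
The descendants' portion (£1,680,000) is divided into 4 shares of £420,000: Reuben, Odalys, and Csilla each take £420,000; Tariq's £420,000 share passes to Tariq's issue.
Tariq's share (£420,000) is divided into 2 shares of £210,000: Zainab and Xander each take £210,000.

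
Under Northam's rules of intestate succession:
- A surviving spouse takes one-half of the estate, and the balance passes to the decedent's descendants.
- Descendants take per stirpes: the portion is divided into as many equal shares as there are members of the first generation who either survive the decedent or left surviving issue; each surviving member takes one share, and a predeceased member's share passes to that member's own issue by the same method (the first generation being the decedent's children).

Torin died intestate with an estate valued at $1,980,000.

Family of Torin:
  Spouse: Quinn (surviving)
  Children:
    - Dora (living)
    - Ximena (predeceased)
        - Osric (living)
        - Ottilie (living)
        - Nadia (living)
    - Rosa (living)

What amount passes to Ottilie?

Ottilie receives $110,000.

Quinn takes one-half of $1,980,000 = $990,000. The remaining $990,000 passes to the descendants.
The descendants' portion ($990,000) is divided into 3 shares of $330,000: Dora and Rosa each take $330,000; Ximena's $330,000 share passes to Ximena's issue.
Ximena's share ($330,000) is divided into 3 shares of $110,000: Osric, Ottilie, and Nadia each take $110,000.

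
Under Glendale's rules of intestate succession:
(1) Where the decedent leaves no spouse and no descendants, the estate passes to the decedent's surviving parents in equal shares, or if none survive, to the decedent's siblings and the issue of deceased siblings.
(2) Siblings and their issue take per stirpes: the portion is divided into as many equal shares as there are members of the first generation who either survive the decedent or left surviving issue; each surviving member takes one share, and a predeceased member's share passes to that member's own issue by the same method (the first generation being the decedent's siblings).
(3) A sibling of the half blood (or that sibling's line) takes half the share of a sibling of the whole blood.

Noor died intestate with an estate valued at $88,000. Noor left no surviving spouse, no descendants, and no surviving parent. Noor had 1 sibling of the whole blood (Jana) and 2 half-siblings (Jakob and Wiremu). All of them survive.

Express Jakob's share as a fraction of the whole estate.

Jakob receives 1/4 of the estate.

The entire $88,000 passes to the siblings and their issue.
Counting each half-blood sibling's line as half a unit, there are 2 units in $88,000, so one unit is $44,000. Whole-blood lines (Jana) take $44,000 each; half-blood lines (Jakob and Wiremu) take $22,000 each.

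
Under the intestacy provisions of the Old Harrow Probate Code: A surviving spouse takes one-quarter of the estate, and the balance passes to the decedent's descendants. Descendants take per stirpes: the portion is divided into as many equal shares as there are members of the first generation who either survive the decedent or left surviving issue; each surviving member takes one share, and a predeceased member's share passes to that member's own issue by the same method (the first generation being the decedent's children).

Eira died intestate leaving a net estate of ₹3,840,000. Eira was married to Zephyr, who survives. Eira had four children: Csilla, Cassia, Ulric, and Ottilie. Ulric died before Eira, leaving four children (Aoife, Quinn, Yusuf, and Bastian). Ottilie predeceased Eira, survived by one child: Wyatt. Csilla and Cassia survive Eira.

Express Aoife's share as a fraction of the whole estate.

Aoife receives 3/64 of the estate.

Zephyr takes one-quarter of ₹3,840,000 = ₹960,000. The remaining ₹2,880,000 passes to the descendants.
The descendants' portion (₹2,880,000) is divided into 4 shares of ₹720,000: Csilla and Cassia each take ₹720,000; Ulric's ₹720,000 share passes to Ulric's issue; Ottilie's ₹720,000 share passes to Ottilie's issue.
Ulric's share (₹720,000) is divided into 4 shares of ₹180,000: Aoife, Quinn, Yusuf, and Bastian each take ₹180,000.
Ottilie's share (₹720,000) passes entirely to Wyatt.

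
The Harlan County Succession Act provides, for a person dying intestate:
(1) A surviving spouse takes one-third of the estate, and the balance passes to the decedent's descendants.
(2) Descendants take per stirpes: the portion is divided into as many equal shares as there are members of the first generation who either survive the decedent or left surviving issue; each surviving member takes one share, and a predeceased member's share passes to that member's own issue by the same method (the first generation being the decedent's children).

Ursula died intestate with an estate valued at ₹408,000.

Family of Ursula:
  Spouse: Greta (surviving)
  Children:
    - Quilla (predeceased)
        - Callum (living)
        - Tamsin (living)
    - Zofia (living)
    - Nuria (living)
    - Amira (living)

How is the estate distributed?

Greta: ₹136,000; Callum: ₹34,000; Tamsin: ₹34,000; Zofia: ₹68,000; Nuria: ₹68,000; Amira: ₹68,000

Greta takes one-third of ₹408,000 = ₹136,000. The remaining ₹272,000 passes to the descendants.
The descendants' portion (₹272,000) is divided into 4 shares of ₹68,000: Zofia, Nuria, and Amira each take ₹68,000; Quilla's ₹68,000 share passes to Quilla's issue.
Quilla's share (₹68,000) is divided into 2 shares of ₹34,000: Callum and Tamsin each take ₹34,000.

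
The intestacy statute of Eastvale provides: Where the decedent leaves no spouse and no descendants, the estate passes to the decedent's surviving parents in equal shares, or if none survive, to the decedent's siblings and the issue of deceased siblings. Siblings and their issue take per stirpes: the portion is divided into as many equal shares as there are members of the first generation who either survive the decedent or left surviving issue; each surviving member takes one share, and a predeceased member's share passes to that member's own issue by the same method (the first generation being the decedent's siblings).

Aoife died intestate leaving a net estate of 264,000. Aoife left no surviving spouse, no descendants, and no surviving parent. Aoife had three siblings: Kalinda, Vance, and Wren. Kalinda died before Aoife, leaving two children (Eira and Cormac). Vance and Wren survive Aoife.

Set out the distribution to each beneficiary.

The entire 264,000 passes to the siblings and their issue.
That amount (264,000) is divided into 3 shares of 88,000: Vance and Wren each take 88,000; Kalinda's 88,000 share passes to Kalinda's issue.
Kalinda's share (88,000) is divided into 2 shares of 44,000: Eira and Cormac each take 44,000.

Eira: 44,000; Cormac: 44,000; Vance: 88,000; Wren: 88,000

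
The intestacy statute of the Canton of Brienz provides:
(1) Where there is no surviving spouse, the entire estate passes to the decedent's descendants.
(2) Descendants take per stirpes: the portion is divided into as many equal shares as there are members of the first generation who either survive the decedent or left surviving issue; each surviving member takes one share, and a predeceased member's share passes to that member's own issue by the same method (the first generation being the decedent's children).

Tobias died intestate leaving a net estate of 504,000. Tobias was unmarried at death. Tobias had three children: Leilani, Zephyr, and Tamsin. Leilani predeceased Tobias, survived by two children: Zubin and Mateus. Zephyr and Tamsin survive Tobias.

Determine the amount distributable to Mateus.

Mateus receives 84,000.

The entire 504,000 passes to the descendants.
That amount (504,000) is divided into 3 shares of 168,000: Zephyr and Tamsin each take 168,000; Leilani's 168,000 share passes to Leilani's issue.
Leilani's share (168,000) is divided into 2 shares of 84,000: Zubin and Mateus each take 84,000.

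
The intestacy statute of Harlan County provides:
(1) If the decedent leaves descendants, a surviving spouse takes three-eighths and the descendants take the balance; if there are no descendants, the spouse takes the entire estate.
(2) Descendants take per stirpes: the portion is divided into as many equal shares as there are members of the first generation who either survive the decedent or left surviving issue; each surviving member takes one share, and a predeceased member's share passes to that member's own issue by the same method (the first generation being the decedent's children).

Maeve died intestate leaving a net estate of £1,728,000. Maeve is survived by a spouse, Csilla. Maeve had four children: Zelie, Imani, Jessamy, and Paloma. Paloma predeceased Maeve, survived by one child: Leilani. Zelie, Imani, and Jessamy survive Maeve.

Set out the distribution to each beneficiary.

Csilla: £648,000; Zelie: £270,000; Imani: £270,000; Jessamy: £270,000; Leilani: £270,000

Csilla takes three-eighths of £1,728,000 = £648,000. The remaining £1,080,000 passes to the descendants.
The descendants' portion (£1,080,000) is divided into 4 shares of £270,000: Zelie, Imani, and Jessamy each take £270,000; Paloma's £270,000 share passes to Paloma's issue.
Paloma's share (£270,000) passes entirely to Leilani.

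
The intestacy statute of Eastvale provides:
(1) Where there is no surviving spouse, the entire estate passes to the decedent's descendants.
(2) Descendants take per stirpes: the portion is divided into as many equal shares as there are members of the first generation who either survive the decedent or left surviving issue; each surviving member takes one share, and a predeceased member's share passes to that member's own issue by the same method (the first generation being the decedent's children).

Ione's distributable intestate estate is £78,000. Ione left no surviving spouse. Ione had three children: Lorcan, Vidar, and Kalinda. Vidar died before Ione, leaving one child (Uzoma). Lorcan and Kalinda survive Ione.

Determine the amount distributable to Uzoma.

The entire £78,000 passes to the descendants.
That amount (£78,000) is divided into 3 shares of £26,000: Lorcan and Kalinda each take £26,000; Vidar's £26,000 share passes to Vidar's issue.
Vidar's share (£26,000) passes entirely to Uzoma.

Uzoma receives £26,000.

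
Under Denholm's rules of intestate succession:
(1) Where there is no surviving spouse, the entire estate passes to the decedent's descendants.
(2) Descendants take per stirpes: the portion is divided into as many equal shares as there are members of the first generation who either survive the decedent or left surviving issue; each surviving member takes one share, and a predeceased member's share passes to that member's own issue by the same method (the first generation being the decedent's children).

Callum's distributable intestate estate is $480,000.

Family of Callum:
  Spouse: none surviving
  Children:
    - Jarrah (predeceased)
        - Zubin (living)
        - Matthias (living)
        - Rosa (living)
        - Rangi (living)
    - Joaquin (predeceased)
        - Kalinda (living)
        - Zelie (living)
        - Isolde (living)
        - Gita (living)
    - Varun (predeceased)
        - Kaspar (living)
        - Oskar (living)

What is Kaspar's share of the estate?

The entire $480,000 passes to the descendants.
That amount ($480,000) is divided into 3 shares of $160,000: Jarrah's $160,000 share passes to Jarrah's issue; Joaquin's $160,000 share passes to Joaquin's issue; Varun's $160,000 share passes to Varun's issue.
Jarrah's share ($160,000) is divided into 4 shares of $40,000: Zubin, Matthias, Rosa, and Rangi each take $40,000.
Joaquin's share ($160,000) is divided into 4 shares of $40,000: Kalinda, Zelie, Isolde, and Gita each take $40,000.
Varun's share ($160,000) is divided into 2 shares of $80,000: Kaspar and Oskar each take $80,000.

Kaspar receives $80,000.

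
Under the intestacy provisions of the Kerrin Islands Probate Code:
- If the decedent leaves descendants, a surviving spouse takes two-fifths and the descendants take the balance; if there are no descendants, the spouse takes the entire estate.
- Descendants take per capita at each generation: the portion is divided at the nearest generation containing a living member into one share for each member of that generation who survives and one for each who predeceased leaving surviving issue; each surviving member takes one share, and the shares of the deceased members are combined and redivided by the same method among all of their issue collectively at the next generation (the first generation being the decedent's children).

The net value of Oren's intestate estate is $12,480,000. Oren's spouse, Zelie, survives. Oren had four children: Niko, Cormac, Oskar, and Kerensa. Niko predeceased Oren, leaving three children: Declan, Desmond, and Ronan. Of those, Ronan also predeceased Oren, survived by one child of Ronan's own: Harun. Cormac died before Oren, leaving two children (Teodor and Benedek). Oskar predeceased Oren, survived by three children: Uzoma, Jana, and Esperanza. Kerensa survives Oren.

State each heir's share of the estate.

Zelie takes two-fifths of $12,480,000 = $4,992,000. The remaining $7,488,000 passes to the descendants.
The descendants' portion ($7,488,000) is divided at the children's generation into 4 shares of $1,872,000. Kerensa takes $1,872,000. The 3 shares of the deceased (Niko, Cormac, and Oskar) are combined into a pool of $5,616,000.
That pool ($5,616,000) is divided at the grandchildren's generation into 8 shares of $702,000. Declan, Desmond, Teodor, Benedek, Uzoma, Jana, and Esperanza each take $702,000. The remaining share for the deceased Ronan ($702,000) is carried to the next generation.
That pool ($702,000) passes entirely to Harun, the sole taker at the great-grandchildren's generation.

Zelie: $4,992,000; Declan: $702,000; Desmond: $702,000; Harun: $702,000; Teodor: $702,000; Benedek: $702,000; Uzoma: $702,000; Jana: $702,000; Esperanza: $702,000; Kerensa: $1,872,000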